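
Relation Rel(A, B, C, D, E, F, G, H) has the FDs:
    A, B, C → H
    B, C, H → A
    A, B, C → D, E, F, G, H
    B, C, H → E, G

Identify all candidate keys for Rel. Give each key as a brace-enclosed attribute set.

{B, C} never appear on the right of any FD, so every key must include all of them.
{A, B, C}⁺ = {A, B, C, D, E, F, G, H}, which is every attribute, so {A, B, C} is a candidate key.
{B, C, H}⁺ = {A, B, C, D, E, F, G, H}, which is every attribute, so {B, C, H} is a candidate key.
These are minimal and exhaustive — every other superkey contains one of them.

{A, B, C}, {B, C, H}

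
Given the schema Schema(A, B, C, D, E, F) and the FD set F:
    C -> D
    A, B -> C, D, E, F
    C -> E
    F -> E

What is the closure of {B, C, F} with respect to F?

Start with {B, C, F}.
C -> D applies; add {D} → now {B, C, D, F}.
C -> E applies; add {E} → now {B, C, D, E, F}.
No further FD applies.

{B, C, D, E, F}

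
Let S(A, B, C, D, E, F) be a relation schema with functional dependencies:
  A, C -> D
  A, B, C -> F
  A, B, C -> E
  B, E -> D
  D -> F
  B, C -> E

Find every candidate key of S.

Attributes never on any right-hand side: {A, B, C} — every candidate key must contain all of them.
{A, B, C} is a candidate key since {A, B, C}⁺ = {A, B, C, D, E, F} covers every attribute.
No other minimal set has full closure, so this is the only candidate key.

{A, B, C}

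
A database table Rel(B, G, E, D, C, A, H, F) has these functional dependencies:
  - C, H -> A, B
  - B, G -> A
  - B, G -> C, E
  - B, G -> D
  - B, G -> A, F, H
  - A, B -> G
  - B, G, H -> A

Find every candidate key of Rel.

Closure of {A, B} is {A, B, C, D, E, F, G, H}, the whole schema; {A, B} is a candidate key.
Closure of {B, G} is {A, B, C, D, E, F, G, H}, the whole schema; {B, G} is a candidate key.
Closure of {C, H} is {A, B, C, D, E, F, G, H}, the whole schema; {C, H} is a candidate key.
No proper subset of any of these is a key, and no other minimal superkey exists.

{A, B}, {B, G}, {C, H}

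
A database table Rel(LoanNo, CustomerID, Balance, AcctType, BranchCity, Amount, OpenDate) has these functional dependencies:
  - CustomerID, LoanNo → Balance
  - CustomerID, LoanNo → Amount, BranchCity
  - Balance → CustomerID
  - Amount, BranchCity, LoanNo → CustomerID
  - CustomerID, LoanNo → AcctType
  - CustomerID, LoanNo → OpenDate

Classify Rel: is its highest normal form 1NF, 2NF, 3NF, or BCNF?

Candidate keys: {Amount, BranchCity, LoanNo}, {Balance, LoanNo}, {CustomerID, LoanNo}. Prime attributes: {Amount, Balance, BranchCity, CustomerID, LoanNo}.
Balance → CustomerID: {Balance}⁺ = {Balance, CustomerID}, which is not all of the attributes, so the left side is not a superkey — BCNF is violated.
Since {CustomerID} ⊆ prime attributes and every other non-superkey FD also has a prime right side, the schema is in 3NF.

3NF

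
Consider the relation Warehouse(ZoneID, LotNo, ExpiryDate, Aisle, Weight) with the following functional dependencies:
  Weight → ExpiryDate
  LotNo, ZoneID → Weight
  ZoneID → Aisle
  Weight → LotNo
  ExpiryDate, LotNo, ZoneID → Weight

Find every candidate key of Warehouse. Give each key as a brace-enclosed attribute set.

{LotNo, ZoneID}, {Weight, ZoneID}

No FD produces {ZoneID}, so it must be in every candidate key.
Closure of {LotNo, ZoneID} is {Aisle, ExpiryDate, LotNo, Weight, ZoneID}, the whole schema; {LotNo, ZoneID} is a candidate key.
Closure of {Weight, ZoneID} is {Aisle, ExpiryDate, LotNo, Weight, ZoneID}, the whole schema; {Weight, ZoneID} is a candidate key.
These are minimal and exhaustive — every other superkey contains one of them.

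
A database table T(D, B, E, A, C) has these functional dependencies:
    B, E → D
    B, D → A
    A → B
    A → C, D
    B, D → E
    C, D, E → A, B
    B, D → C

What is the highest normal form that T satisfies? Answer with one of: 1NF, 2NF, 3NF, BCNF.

Candidate keys: {A}, {B, D}, {B, E}, {C, D, E}. Prime attributes: {A, B, C, D, E}.
Every FD has a superkey on the left, so the relation is in BCNF.

BCNF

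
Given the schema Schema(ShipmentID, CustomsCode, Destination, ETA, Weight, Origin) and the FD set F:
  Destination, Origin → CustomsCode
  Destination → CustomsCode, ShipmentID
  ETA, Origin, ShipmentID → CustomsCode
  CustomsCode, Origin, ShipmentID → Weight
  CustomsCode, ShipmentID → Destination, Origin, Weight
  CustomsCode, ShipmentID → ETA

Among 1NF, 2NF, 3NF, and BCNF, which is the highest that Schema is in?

Candidate keys: {CustomsCode, ShipmentID}, {Destination}, {ETA, Origin, ShipmentID}. Prime attributes: {CustomsCode, Destination, ETA, Origin, ShipmentID}.
The left-hand side of every FD is a superkey, so BCNF is satisfied.

BCNF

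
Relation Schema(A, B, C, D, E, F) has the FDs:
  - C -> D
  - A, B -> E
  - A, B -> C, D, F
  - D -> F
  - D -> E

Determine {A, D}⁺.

Start with {A, D}.
D -> F applies; add {F} → now {A, D, F}.
D -> E applies; add {E} → now {A, D, E, F}.
No further FD applies.

{A, D, E, F}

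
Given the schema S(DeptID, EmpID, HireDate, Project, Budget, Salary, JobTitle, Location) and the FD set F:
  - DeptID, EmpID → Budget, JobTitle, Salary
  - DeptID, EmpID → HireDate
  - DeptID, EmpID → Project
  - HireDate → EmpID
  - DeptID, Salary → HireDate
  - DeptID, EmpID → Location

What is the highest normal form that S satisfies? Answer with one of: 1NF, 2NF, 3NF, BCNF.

Candidate keys: {DeptID, EmpID}, {DeptID, HireDate}, {DeptID, Salary}. Prime attributes: {DeptID, EmpID, HireDate, Salary}.
For HireDate → EmpID we have {HireDate}⁺ = {EmpID, HireDate}; {HireDate} is not a superkey, so BCNF fails.
Its right-hand attributes {EmpID} are all prime, as are those of every other non-superkey FD — the relation is in 3NF.

3NF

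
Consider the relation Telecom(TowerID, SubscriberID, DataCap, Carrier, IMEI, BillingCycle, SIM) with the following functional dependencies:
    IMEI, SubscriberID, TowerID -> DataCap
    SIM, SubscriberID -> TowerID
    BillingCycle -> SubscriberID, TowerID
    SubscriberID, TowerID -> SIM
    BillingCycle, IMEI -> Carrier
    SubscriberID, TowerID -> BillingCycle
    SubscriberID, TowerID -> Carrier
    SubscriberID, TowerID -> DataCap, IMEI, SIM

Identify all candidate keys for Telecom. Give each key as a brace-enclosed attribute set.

{BillingCycle}⁺ = {BillingCycle, Carrier, DataCap, IMEI, SIM, SubscriberID, TowerID} — all of the relation — so {BillingCycle} is a candidate key.
{SIM, SubscriberID}⁺ = {BillingCycle, Carrier, DataCap, IMEI, SIM, SubscriberID, TowerID} — all of the relation — so {SIM, SubscriberID} is a candidate key.
{SubscriberID, TowerID}⁺ = {BillingCycle, Carrier, DataCap, IMEI, SIM, SubscriberID, TowerID} — all of the relation — so {SubscriberID, TowerID} is a candidate key.
These are minimal and exhaustive — every other superkey contains one of them.

{BillingCycle}, {SIM, SubscriberID}, {SubscriberID, TowerID}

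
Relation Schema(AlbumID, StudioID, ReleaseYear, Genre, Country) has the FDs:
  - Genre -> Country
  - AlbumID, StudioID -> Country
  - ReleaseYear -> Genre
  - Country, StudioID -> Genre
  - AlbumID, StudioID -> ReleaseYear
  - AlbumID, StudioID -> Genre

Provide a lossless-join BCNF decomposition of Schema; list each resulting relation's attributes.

{AlbumID, ReleaseYear, StudioID}; {Country, Genre}; {Genre, ReleaseYear}

Candidate key of the original relation: {AlbumID, StudioID}.
{AlbumID, Country, Genre, ReleaseYear, StudioID}: {Genre} determines {Country, Genre} here but is not a superkey — split on Genre -> Country, giving {Country, Genre} and {AlbumID, Genre, ReleaseYear, StudioID}.
{Country, Genre} has no BCNF violation.
{AlbumID, Genre, ReleaseYear, StudioID}: {ReleaseYear} determines {Genre, ReleaseYear} here but is not a superkey — split on ReleaseYear -> Genre, giving {Genre, ReleaseYear} and {AlbumID, ReleaseYear, StudioID}.
{Genre, ReleaseYear} has no BCNF violation.
{AlbumID, ReleaseYear, StudioID} has no BCNF violation.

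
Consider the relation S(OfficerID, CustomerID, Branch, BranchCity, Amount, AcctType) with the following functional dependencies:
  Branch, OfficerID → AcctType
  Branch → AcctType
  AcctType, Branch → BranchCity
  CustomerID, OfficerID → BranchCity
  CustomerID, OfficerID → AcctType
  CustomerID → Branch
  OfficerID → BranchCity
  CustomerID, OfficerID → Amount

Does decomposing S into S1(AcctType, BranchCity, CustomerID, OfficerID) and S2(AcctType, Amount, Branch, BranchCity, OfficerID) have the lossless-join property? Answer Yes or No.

Common attributes: {AcctType, BranchCity, OfficerID}; their closure is {AcctType, BranchCity, OfficerID}.
S1 ⊄ {AcctType, BranchCity, OfficerID} and S2 ⊄ {AcctType, BranchCity, OfficerID}, so the split is lossy.

No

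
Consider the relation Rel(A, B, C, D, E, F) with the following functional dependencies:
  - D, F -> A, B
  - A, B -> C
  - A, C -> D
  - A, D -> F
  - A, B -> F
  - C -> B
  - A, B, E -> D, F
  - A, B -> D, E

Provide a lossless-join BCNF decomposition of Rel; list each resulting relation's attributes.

Candidate keys of the original relation: {A, B}, {A, C}, {A, D}, {D, F}.
{A, B, C, D, E, F}: {C} determines {B, C} here but is not a superkey — split on C -> B, giving {B, C} and {A, C, D, E, F}.
{B, C} is in BCNF.
{A, C, D, E, F} is in BCNF.

{A, C, D, E, F}; {B, C}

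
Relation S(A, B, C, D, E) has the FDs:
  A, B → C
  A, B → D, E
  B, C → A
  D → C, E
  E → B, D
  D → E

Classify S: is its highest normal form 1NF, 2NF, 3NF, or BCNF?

BCNF

Candidate keys: {A, B}, {B, C}, {D}, {E}. Prime attributes: {A, B, C, D, E}.
Each dependency's left side is a superkey — BCNF holds.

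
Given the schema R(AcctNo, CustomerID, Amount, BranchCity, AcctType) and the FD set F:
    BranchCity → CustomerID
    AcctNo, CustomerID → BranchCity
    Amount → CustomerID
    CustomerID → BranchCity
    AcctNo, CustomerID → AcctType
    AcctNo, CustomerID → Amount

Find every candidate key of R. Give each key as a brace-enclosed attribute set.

No FD produces {AcctNo}, so it must be in every candidate key.
Closure of {AcctNo, Amount} is {AcctNo, AcctType, Amount, BranchCity, CustomerID}, the whole schema; {AcctNo, Amount} is a candidate key.
Closure of {AcctNo, BranchCity} is {AcctNo, AcctType, Amount, BranchCity, CustomerID}, the whole schema; {AcctNo, BranchCity} is a candidate key.
Closure of {AcctNo, CustomerID} is {AcctNo, AcctType, Amount, BranchCity, CustomerID}, the whole schema; {AcctNo, CustomerID} is a candidate key.
Any other superkey properly contains one of these, so there are no further candidate keys.

{AcctNo, Amount}, {AcctNo, BranchCity}, {AcctNo, CustomerID}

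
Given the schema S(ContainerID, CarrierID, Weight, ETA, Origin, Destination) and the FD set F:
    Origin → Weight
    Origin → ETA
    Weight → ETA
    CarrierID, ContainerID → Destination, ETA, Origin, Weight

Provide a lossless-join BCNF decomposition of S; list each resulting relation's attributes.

{CarrierID, ContainerID, Destination, Origin}; {ETA, Weight}; {Origin, Weight}

Candidate key of the original relation: {CarrierID, ContainerID}.
{CarrierID, ContainerID, Destination, ETA, Origin, Weight}: {Origin} determines {ETA, Origin, Weight} here but is not a superkey — split on Origin → ETA, Weight, giving {ETA, Origin, Weight} and {CarrierID, ContainerID, Destination, Origin}.
{ETA, Origin, Weight}: {Weight} determines {ETA, Weight} here but is not a superkey — split on Weight → ETA, giving {ETA, Weight} and {Origin, Weight}.
{ETA, Weight} is in BCNF.
{Origin, Weight} is in BCNF.
{CarrierID, ContainerID, Destination, Origin} is in BCNF.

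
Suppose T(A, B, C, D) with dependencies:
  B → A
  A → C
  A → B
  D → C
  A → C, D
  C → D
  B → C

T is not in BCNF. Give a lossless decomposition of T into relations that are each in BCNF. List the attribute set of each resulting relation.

Candidate keys of the original relation: {A}, {B}.
Within {A, B, C, D}: {D}⁺ ∩ {A, B, C, D} = {C, D}, not the whole set, so D → C violates BCNF; decompose into {C, D} and {A, B, D}.
{C, D} is in BCNF.
{A, B, D} is in BCNF.

{A, B, D}; {C, D}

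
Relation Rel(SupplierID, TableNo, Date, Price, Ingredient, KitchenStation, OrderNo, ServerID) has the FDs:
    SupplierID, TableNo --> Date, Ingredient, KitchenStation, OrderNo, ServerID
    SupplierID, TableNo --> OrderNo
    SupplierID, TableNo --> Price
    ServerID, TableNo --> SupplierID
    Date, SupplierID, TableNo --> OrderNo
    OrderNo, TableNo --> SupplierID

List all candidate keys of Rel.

No FD produces {TableNo}, so it must be in every candidate key.
{OrderNo, TableNo} is a candidate key since {OrderNo, TableNo}⁺ = {Date, Ingredient, KitchenStation, OrderNo, Price, ServerID, SupplierID, TableNo} covers every attribute.
{ServerID, TableNo} is a candidate key since {ServerID, TableNo}⁺ = {Date, Ingredient, KitchenStation, OrderNo, Price, ServerID, SupplierID, TableNo} covers every attribute.
{SupplierID, TableNo} is a candidate key since {SupplierID, TableNo}⁺ = {Date, Ingredient, KitchenStation, OrderNo, Price, ServerID, SupplierID, TableNo} covers every attribute.
These are minimal and exhaustive — every other superkey contains one of them.

{OrderNo, TableNo}, {ServerID, TableNo}, {SupplierID, TableNo}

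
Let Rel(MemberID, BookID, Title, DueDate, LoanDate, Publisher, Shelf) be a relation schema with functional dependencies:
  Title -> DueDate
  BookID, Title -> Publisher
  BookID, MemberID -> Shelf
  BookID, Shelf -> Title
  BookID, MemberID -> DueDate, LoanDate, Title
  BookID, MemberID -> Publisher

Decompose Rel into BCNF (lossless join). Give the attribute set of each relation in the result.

{BookID, LoanDate, MemberID, Shelf}; {BookID, Publisher, Title}; {BookID, Shelf, Title}; {DueDate, Title}

Candidate key of the original relation: {BookID, MemberID}.
In {BookID, DueDate, LoanDate, MemberID, Publisher, Shelf, Title}, {Title} is not a superkey ({Title}⁺ restricted to this set is {DueDate, Title}), so split on Title -> DueDate into {DueDate, Title} and {BookID, LoanDate, MemberID, Publisher, Shelf, Title}.
{DueDate, Title}: every determinant is a superkey — BCNF.
In {BookID, LoanDate, MemberID, Publisher, Shelf, Title}, {BookID, Title} is not a superkey ({BookID, Title}⁺ restricted to this set is {BookID, Publisher, Title}), so split on BookID, Title -> Publisher into {BookID, Publisher, Title} and {BookID, LoanDate, MemberID, Shelf, Title}.
{BookID, Publisher, Title}: every determinant is a superkey — BCNF.
In {BookID, LoanDate, MemberID, Shelf, Title}, {BookID, Shelf} is not a superkey ({BookID, Shelf}⁺ restricted to this set is {BookID, Shelf, Title}), so split on BookID, Shelf -> Title into {BookID, Shelf, Title} and {BookID, LoanDate, MemberID, Shelf}.
{BookID, Shelf, Title}: every determinant is a superkey — BCNF.
{BookID, LoanDate, MemberID, Shelf}: every determinant is a superkey — BCNF.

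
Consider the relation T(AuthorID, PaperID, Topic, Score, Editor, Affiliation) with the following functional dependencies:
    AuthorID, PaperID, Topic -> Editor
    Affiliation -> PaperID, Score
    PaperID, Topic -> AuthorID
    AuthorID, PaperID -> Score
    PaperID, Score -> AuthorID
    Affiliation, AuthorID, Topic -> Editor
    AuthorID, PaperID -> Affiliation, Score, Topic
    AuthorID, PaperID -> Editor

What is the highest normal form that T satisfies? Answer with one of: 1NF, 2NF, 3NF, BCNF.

BCNF

Candidate keys: {Affiliation}, {AuthorID, PaperID}, {PaperID, Score}, {PaperID, Topic}. Prime attributes: {Affiliation, AuthorID, PaperID, Score, Topic}.
Every FD has a superkey on the left, so the relation is in BCNF.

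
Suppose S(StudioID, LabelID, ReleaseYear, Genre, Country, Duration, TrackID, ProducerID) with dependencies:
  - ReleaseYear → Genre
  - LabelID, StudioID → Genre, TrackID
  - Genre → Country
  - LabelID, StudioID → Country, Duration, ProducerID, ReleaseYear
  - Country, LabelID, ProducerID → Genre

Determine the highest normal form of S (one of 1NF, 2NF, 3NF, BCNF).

Candidate key: {LabelID, StudioID}. Prime attributes: {LabelID, StudioID}.
ReleaseYear → Genre breaks BCNF: {ReleaseYear}⁺ = {Country, Genre, ReleaseYear}, so {ReleaseYear} is not a superkey.
Because {Genre} is non-prime and the left side of ReleaseYear → Genre is not a superkey, the relation is not in 3NF.
Checking every proper subset of each key, none determines a non-prime attribute — 2NF is satisfied.

2NF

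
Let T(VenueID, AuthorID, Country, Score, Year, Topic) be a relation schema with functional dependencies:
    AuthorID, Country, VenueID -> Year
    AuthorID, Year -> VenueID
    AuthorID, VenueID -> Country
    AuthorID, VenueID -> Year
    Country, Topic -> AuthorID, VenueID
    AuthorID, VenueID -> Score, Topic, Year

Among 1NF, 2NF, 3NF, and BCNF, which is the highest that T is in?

Candidate keys: {AuthorID, VenueID}, {AuthorID, Year}, {Country, Topic}. Prime attributes: {AuthorID, Country, Topic, VenueID, Year}.
The left-hand side of every FD is a superkey, so BCNF is satisfied.

BCNF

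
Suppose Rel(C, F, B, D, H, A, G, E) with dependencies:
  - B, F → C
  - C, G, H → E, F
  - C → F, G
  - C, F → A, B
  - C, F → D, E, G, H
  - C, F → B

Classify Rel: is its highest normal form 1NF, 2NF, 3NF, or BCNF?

BCNF

Candidate keys: {B, F}, {C}. Prime attributes: {B, C, F}.
Every FD has a superkey on the left, so the relation is in BCNF.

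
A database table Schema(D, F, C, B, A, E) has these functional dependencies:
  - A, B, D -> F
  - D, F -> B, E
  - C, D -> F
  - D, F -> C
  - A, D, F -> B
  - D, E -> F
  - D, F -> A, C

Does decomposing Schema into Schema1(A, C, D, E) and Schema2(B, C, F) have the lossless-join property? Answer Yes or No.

No

Common attributes: {C}; their closure is {C}.
The closure covers neither Schema1 nor Schema2 entirely; the join is not lossless.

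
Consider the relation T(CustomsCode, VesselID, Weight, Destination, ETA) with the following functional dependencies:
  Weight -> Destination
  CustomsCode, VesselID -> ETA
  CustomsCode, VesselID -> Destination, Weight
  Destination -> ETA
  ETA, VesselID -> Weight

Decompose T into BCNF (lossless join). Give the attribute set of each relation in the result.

Candidate key of the original relation: {CustomsCode, VesselID}.
In {CustomsCode, Destination, ETA, VesselID, Weight}, {Weight} is not a superkey ({Weight}⁺ restricted to this set is {Destination, ETA, Weight}), so split on Weight -> Destination, ETA into {Destination, ETA, Weight} and {CustomsCode, VesselID, Weight}.
In {Destination, ETA, Weight}, {Destination} is not a superkey ({Destination}⁺ restricted to this set is {Destination, ETA}), so split on Destination -> ETA into {Destination, ETA} and {Destination, Weight}.
{Destination, ETA} is in BCNF.
{Destination, Weight} is in BCNF.
{CustomsCode, VesselID, Weight} is in BCNF.

{CustomsCode, VesselID, Weight}; {Destination, ETA}; {Destination, Weight}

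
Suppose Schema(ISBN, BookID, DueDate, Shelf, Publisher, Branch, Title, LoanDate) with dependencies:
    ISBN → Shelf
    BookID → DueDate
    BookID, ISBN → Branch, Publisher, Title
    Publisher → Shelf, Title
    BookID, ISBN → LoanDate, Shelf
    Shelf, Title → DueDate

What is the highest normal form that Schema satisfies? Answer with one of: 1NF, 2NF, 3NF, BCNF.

1NF

Candidate key: {BookID, ISBN}. Prime attributes: {BookID, ISBN}.
ISBN → Shelf: {ISBN}⁺ = {ISBN, Shelf}, which is not all of the attributes, so the left side is not a superkey — BCNF is violated.
ISBN → Shelf has non-prime {Shelf} on the right and a non-superkey on the left, so 3NF fails.
Since {BookID} ⊂ {BookID, ISBN} and {BookID}⁺ ⊇ {DueDate} with {DueDate} non-prime, there is a partial dependency; 2NF fails.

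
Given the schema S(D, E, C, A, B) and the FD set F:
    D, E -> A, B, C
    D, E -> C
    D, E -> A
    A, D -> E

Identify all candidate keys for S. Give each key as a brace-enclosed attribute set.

{A, D}, {D, E}

{D} never appears on the right of any FD, so every key must include it.
Closure of {A, D} is {A, B, C, D, E}, the whole schema; {A, D} is a candidate key.
Closure of {D, E} is {A, B, C, D, E}, the whole schema; {D, E} is a candidate key.
Any other superkey properly contains one of these, so there are no further candidate keys.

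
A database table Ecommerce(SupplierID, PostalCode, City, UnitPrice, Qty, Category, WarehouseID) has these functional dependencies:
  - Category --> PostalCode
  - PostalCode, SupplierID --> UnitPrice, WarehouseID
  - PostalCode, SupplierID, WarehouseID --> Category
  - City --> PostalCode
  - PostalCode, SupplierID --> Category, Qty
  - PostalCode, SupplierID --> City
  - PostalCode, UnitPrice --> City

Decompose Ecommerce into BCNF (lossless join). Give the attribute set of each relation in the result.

{Category, City, UnitPrice}; {Category, PostalCode}; {Category, Qty, SupplierID, UnitPrice, WarehouseID}

Candidate keys of the original relation: {Category, SupplierID}, {City, SupplierID}, {PostalCode, SupplierID}.
{Category, City, PostalCode, Qty, SupplierID, UnitPrice, WarehouseID}: {Category} determines {Category, PostalCode} here but is not a superkey — split on Category --> PostalCode, giving {Category, PostalCode} and {Category, City, Qty, SupplierID, UnitPrice, WarehouseID}.
{Category, PostalCode}: every determinant is a superkey — BCNF.
{Category, City, Qty, SupplierID, UnitPrice, WarehouseID}: {Category, UnitPrice} determines {Category, City, UnitPrice} here but is not a superkey — split on Category, UnitPrice --> City, giving {Category, City, UnitPrice} and {Category, Qty, SupplierID, UnitPrice, WarehouseID}.
{Category, City, UnitPrice}: every determinant is a superkey — BCNF.
{Category, Qty, SupplierID, UnitPrice, WarehouseID}: every determinant is a superkey — BCNF.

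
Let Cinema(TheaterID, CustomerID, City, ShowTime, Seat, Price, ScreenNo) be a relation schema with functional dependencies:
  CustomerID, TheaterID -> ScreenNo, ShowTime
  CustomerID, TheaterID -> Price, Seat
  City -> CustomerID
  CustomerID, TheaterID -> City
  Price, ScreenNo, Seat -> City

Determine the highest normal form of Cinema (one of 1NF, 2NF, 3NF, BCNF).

Candidate keys: {City, TheaterID}, {CustomerID, TheaterID}, {Price, ScreenNo, Seat, TheaterID}. Prime attributes: {City, CustomerID, Price, ScreenNo, Seat, TheaterID}.
City -> CustomerID: {City}⁺ = {City, CustomerID}, which is not all of the attributes, so the left side is not a superkey — BCNF is violated.
Since {CustomerID} ⊆ prime attributes and every other non-superkey FD also has a prime right side, the schema is in 3NF.

3NF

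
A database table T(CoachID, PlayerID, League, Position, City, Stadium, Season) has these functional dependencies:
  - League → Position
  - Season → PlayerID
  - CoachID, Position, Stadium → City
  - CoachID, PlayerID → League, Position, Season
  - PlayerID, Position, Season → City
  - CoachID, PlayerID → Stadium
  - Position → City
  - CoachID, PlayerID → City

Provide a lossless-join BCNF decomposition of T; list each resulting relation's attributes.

{City, Position}; {CoachID, League, Season, Stadium}; {League, Position}; {PlayerID, Season}

Candidate keys of the original relation: {CoachID, PlayerID}, {CoachID, Season}.
{City, CoachID, League, PlayerID, Position, Season, Stadium}: {League} determines {City, League, Position} here but is not a superkey — split on League → City, Position, giving {City, League, Position} and {CoachID, League, PlayerID, Season, Stadium}.
{City, League, Position}: {Position} determines {City, Position} here but is not a superkey — split on Position → City, giving {City, Position} and {League, Position}.
{City, Position} has no BCNF violation.
{League, Position} has no BCNF violation.
{CoachID, League, PlayerID, Season, Stadium}: {Season} determines {PlayerID, Season} here but is not a superkey — split on Season → PlayerID, giving {PlayerID, Season} and {CoachID, League, Season, Stadium}.
{PlayerID, Season} has no BCNF violation.
{CoachID, League, Season, Stadium} has no BCNF violation.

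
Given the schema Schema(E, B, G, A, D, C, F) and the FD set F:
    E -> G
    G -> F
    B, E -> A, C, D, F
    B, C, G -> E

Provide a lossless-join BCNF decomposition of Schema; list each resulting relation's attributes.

{A, B, C, D, E}; {E, G}; {F, G}

Candidate keys of the original relation: {B, C, G}, {B, E}.
{A, B, C, D, E, F, G}: {E} determines {E, F, G} here but is not a superkey — split on E -> F, G, giving {E, F, G} and {A, B, C, D, E}.
{E, F, G}: {G} determines {F, G} here but is not a superkey — split on G -> F, giving {F, G} and {E, G}.
{F, G} is in BCNF.
{E, G} is in BCNF.
{A, B, C, D, E} is in BCNF.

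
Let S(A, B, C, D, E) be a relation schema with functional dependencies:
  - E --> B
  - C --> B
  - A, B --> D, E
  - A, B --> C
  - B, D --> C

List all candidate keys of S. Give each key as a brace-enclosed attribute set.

Attributes never on any right-hand side: {A} — every candidate key must contain it.
{A, B} is a candidate key since {A, B}⁺ = {A, B, C, D, E} covers every attribute.
{A, C} is a candidate key since {A, C}⁺ = {A, B, C, D, E} covers every attribute.
{A, E} is a candidate key since {A, E}⁺ = {A, B, C, D, E} covers every attribute.
Any other superkey properly contains one of these, so there are no further candidate keys.

{A, B}, {A, C}, {A, E}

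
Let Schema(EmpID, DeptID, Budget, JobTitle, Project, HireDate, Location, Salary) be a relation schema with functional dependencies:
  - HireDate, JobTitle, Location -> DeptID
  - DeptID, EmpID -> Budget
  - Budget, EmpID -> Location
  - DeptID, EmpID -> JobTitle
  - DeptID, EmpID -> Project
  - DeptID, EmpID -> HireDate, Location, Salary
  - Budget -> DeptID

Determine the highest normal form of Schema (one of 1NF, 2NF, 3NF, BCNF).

3NF

Candidate keys: {Budget, EmpID}, {DeptID, EmpID}, {EmpID, HireDate, JobTitle, Location}. Prime attributes: {Budget, DeptID, EmpID, HireDate, JobTitle, Location}.
HireDate, JobTitle, Location -> DeptID: {HireDate, JobTitle, Location}⁺ = {DeptID, HireDate, JobTitle, Location}, which is not all of the attributes, so the left side is not a superkey — BCNF is violated.
But every attribute on its right side ({DeptID}) is prime, and the same holds for every other non-superkey FD, so 3NF still holds.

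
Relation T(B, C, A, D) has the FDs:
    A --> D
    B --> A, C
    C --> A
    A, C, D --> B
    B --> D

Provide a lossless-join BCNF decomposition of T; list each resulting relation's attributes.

{A, B, C}; {A, D}

Candidate keys of the original relation: {B}, {C}.
In {A, B, C, D}, {A} is not a superkey ({A}⁺ restricted to this set is {A, D}), so split on A --> D into {A, D} and {A, B, C}.
{A, D} is in BCNF.
{A, B, C} is in BCNF.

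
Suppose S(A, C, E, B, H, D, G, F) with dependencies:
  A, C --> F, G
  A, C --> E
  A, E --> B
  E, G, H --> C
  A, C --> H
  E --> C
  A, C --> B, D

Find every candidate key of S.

{A, C}, {A, E}

No FD produces {A}, so it must be in every candidate key.
Closure of {A, C} is {A, B, C, D, E, F, G, H}, the whole schema; {A, C} is a candidate key.
Closure of {A, E} is {A, B, C, D, E, F, G, H}, the whole schema; {A, E} is a candidate key.
These are minimal and exhaustive — every other superkey contains one of them.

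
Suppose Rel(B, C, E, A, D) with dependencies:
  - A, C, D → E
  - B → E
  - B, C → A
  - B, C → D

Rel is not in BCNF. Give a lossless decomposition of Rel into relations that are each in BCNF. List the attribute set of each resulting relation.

{A, B, C, D}; {A, C, D, E}

Candidate key of the original relation: {B, C}.
{A, B, C, D, E}: {A, C, D} determines {A, C, D, E} here but is not a superkey — split on A, C, D → E, giving {A, C, D, E} and {A, B, C, D}.
{A, C, D, E}: every determinant is a superkey — BCNF.
{A, B, C, D}: every determinant is a superkey — BCNF.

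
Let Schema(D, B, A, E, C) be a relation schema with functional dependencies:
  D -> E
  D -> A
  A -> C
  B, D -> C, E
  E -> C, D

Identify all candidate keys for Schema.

{B} never appears on the right of any FD, so every key must include it.
{B, D} is a candidate key since {B, D}⁺ = {A, B, C, D, E} covers every attribute.
{B, E} is a candidate key since {B, E}⁺ = {A, B, C, D, E} covers every attribute.
These are minimal and exhaustive — every other superkey contains one of them.

{B, D}, {B, E}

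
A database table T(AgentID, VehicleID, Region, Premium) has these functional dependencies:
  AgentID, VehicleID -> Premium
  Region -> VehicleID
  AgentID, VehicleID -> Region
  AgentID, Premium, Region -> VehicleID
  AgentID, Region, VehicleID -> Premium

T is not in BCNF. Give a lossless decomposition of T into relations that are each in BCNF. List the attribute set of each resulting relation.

Candidate keys of the original relation: {AgentID, Region}, {AgentID, VehicleID}.
{AgentID, Premium, Region, VehicleID}: {Region} determines {Region, VehicleID} here but is not a superkey — split on Region -> VehicleID, giving {Region, VehicleID} and {AgentID, Premium, Region}.
{Region, VehicleID} is in BCNF.
{AgentID, Premium, Region} is in BCNF.

{AgentID, Premium, Region}; {Region, VehicleID}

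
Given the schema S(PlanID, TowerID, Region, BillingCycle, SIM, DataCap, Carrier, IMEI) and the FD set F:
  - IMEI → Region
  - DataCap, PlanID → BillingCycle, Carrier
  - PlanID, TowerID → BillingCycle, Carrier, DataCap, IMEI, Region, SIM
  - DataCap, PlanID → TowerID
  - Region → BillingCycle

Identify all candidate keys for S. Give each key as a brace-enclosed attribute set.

{DataCap, PlanID}, {PlanID, TowerID}

No FD produces {PlanID}, so it must be in every candidate key.
{DataCap, PlanID} is a candidate key since {DataCap, PlanID}⁺ = {BillingCycle, Carrier, DataCap, IMEI, PlanID, Region, SIM, TowerID} covers every attribute.
{PlanID, TowerID} is a candidate key since {PlanID, TowerID}⁺ = {BillingCycle, Carrier, DataCap, IMEI, PlanID, Region, SIM, TowerID} covers every attribute.
Any other superkey properly contains one of these, so there are no further candidate keys.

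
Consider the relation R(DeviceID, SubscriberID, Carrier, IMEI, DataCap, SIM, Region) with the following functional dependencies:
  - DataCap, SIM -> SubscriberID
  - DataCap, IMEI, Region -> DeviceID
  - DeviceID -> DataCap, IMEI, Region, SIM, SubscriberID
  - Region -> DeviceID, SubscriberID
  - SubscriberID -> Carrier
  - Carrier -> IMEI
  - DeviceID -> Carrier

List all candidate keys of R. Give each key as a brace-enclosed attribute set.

{DeviceID}, {Region}

Closure of {DeviceID} is {Carrier, DataCap, DeviceID, IMEI, Region, SIM, SubscriberID}, the whole schema; {DeviceID} is a candidate key.
Closure of {Region} is {Carrier, DataCap, DeviceID, IMEI, Region, SIM, SubscriberID}, the whole schema; {Region} is a candidate key.
These are minimal and exhaustive — every other superkey contains one of them.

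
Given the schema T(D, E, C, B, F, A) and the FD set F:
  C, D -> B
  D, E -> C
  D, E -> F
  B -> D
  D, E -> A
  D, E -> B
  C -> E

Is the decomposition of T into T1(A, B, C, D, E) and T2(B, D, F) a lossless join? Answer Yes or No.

No

T1 ∩ T2 = {B, D}; its closure under F is {B, D}.
The closure covers neither T1 nor T2 entirely; the join is not lossless.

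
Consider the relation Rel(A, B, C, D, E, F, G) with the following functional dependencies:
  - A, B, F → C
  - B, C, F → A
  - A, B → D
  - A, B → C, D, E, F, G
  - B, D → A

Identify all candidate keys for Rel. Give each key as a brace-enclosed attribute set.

{A, B}, {B, C, F}, {B, D}

Attributes never on any right-hand side: {B} — every candidate key must contain it.
{A, B}⁺ = {A, B, C, D, E, F, G}, which is every attribute, so {A, B} is a candidate key.
{B, D}⁺ = {A, B, C, D, E, F, G}, which is every attribute, so {B, D} is a candidate key.
{B, C, F}⁺ = {A, B, C, D, E, F, G}, which is every attribute, so {B, C, F} is a candidate key.
These are minimal and exhaustive — every other superkey contains one of them.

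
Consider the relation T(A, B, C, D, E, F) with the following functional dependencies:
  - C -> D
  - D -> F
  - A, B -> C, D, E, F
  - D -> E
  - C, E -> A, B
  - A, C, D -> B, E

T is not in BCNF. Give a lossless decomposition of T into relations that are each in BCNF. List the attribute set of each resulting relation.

{A, B, C, D}; {D, E, F}

Candidate keys of the original relation: {A, B}, {C}.
{A, B, C, D, E, F}: {D} determines {D, E, F} here but is not a superkey — split on D -> E, F, giving {D, E, F} and {A, B, C, D}.
{D, E, F} has no BCNF violation.
{A, B, C, D} has no BCNF violation.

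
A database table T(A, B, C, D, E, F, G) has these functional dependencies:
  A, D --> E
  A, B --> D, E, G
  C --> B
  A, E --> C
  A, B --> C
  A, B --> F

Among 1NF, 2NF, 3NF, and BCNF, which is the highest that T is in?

Candidate keys: {A, B}, {A, C}, {A, D}, {A, E}. Prime attributes: {A, B, C, D, E}.
C --> B: {C}⁺ = {B, C}, which is not all of the attributes, so the left side is not a superkey — BCNF is violated.
Since {B} ⊆ prime attributes and every other non-superkey FD also has a prime right side, the schema is in 3NF.

3NF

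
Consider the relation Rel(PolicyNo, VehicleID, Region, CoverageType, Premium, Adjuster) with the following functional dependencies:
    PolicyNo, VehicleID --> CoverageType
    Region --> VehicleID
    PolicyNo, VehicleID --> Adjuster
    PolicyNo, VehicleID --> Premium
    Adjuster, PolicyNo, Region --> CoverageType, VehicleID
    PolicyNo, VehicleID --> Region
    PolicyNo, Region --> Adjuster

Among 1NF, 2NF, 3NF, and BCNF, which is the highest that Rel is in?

3NF

Candidate keys: {PolicyNo, Region}, {PolicyNo, VehicleID}. Prime attributes: {PolicyNo, Region, VehicleID}.
Region --> VehicleID: {Region}⁺ = {Region, VehicleID}, which is not all of the attributes, so the left side is not a superkey — BCNF is violated.
Its right-hand attributes {VehicleID} are all prime, as are those of every other non-superkey FD — the relation is in 3NF.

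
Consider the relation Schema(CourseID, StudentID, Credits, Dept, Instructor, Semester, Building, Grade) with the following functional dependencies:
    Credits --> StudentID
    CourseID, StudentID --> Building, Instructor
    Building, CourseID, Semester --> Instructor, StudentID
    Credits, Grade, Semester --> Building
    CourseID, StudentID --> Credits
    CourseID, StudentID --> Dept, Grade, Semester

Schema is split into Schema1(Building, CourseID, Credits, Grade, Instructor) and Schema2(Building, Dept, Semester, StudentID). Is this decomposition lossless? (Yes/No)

No

Schema1 ∩ Schema2 = {Building}; its closure under F is {Building}.
Schema1 ⊄ {Building} and Schema2 ⊄ {Building}, so the split is lossy.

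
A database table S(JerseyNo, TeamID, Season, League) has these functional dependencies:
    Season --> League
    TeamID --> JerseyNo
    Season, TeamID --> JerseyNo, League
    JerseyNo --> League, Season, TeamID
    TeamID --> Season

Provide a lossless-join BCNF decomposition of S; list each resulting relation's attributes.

{JerseyNo, Season, TeamID}; {League, Season}

Candidate keys of the original relation: {JerseyNo}, {TeamID}.
Within {JerseyNo, League, Season, TeamID}: {Season}⁺ ∩ {JerseyNo, League, Season, TeamID} = {League, Season}, not the whole set, so Season --> League violates BCNF; decompose into {League, Season} and {JerseyNo, Season, TeamID}.
{League, Season} has no BCNF violation.
{JerseyNo, Season, TeamID} has no BCNF violation.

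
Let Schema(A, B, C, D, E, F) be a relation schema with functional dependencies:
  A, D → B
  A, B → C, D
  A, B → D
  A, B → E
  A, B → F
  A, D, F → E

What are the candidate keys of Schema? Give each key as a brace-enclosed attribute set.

{A, B}, {A, D}

No FD produces {A}, so it must be in every candidate key.
{A, B} is a candidate key since {A, B}⁺ = {A, B, C, D, E, F} covers every attribute.
{A, D} is a candidate key since {A, D}⁺ = {A, B, C, D, E, F} covers every attribute.
Any other superkey properly contains one of these, so there are no further candidate keys.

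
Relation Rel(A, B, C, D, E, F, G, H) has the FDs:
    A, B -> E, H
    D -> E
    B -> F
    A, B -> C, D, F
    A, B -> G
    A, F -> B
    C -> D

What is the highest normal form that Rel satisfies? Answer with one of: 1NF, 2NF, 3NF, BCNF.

2NF

Candidate keys: {A, B}, {A, F}. Prime attributes: {A, B, F}.
D -> E: {D}⁺ = {D, E}, which is not all of the attributes, so the left side is not a superkey — BCNF is violated.
D -> E has non-prime {E} on the right and a non-superkey on the left, so 3NF fails.
No proper subset of a key has a non-prime attribute in its closure, so there is no partial dependency; 2NF holds.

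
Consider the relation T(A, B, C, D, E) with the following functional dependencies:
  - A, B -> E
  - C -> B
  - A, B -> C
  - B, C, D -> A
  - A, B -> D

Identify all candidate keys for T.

{A, B}⁺ = {A, B, C, D, E}, which is every attribute, so {A, B} is a candidate key.
{A, C}⁺ = {A, B, C, D, E}, which is every attribute, so {A, C} is a candidate key.
{C, D}⁺ = {A, B, C, D, E}, which is every attribute, so {C, D} is a candidate key.
No proper subset of any of these is a key, and no other minimal superkey exists.

{A, B}, {A, C}, {C, D}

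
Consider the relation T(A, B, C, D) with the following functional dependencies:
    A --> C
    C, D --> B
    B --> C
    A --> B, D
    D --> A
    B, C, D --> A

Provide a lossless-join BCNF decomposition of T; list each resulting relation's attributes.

Candidate keys of the original relation: {A}, {D}.
In {A, B, C, D}, {B} is not a superkey ({B}⁺ restricted to this set is {B, C}), so split on B --> C into {B, C} and {A, B, D}.
{B, C} is in BCNF.
{A, B, D} is in BCNF.

{A, B, D}; {B, C}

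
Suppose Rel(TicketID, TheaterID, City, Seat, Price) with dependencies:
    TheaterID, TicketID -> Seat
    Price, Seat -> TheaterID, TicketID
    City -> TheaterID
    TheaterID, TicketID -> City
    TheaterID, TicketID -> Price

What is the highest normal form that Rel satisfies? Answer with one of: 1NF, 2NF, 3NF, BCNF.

3NF

Candidate keys: {City, TicketID}, {Price, Seat}, {TheaterID, TicketID}. Prime attributes: {City, Price, Seat, TheaterID, TicketID}.
City -> TheaterID: {City}⁺ = {City, TheaterID}, which is not all of the attributes, so the left side is not a superkey — BCNF is violated.
Since {TheaterID} ⊆ prime attributes and every other non-superkey FD also has a prime right side, the schema is in 3NF.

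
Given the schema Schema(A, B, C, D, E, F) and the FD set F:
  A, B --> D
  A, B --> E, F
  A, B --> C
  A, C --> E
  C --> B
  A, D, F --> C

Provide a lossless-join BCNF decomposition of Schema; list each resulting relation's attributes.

Candidate keys of the original relation: {A, B}, {A, C}, {A, D, F}.
In {A, B, C, D, E, F}, {C} is not a superkey ({C}⁺ restricted to this set is {B, C}), so split on C --> B into {B, C} and {A, C, D, E, F}.
{B, C}: every determinant is a superkey — BCNF.
{A, C, D, E, F}: every determinant is a superkey — BCNF.

{A, C, D, E, F}; {B, C}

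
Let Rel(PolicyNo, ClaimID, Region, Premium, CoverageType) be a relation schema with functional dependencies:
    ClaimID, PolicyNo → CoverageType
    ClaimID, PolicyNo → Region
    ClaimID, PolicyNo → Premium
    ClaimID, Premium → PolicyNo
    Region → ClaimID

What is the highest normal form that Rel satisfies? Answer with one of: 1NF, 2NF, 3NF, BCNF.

Candidate keys: {ClaimID, PolicyNo}, {ClaimID, Premium}, {PolicyNo, Region}, {Premium, Region}. Prime attributes: {ClaimID, PolicyNo, Premium, Region}.
For Region → ClaimID we have {Region}⁺ = {ClaimID, Region}; {Region} is not a superkey, so BCNF fails.
Since {ClaimID} ⊆ prime attributes and every other non-superkey FD also has a prime right side, the schema is in 3NF.

3NF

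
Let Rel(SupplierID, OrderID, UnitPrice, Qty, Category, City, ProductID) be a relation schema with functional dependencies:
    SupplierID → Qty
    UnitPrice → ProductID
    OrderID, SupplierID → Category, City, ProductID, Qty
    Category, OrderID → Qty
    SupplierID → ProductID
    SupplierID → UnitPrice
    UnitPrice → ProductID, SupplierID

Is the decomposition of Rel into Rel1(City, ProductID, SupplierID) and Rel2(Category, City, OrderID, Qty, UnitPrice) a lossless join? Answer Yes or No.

Common attributes: {City}; their closure is {City}.
Neither Rel1 nor Rel2 is contained in that closure, so the decomposition is lossy.

No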